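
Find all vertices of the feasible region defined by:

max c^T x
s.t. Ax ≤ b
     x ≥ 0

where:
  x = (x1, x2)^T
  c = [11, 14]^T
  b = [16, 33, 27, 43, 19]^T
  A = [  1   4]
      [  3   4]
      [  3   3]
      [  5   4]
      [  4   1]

(0, 0), (4.75, 0), (4, 3), (0, 4)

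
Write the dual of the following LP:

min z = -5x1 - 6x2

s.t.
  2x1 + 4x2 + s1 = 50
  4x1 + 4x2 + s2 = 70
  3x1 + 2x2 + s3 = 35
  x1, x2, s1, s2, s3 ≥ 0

Primal min cᵀx s.t. Ax ≤ b, x ≥ 0  →  Dual max −bᵀy s.t. Aᵀy ≥ −c, y ≥ 0.

Maximize: z = -50y1 - 70y2 - 35y3

Subject to:
  2y1 + 4y2 + 3y3 ≥ 5
  4y1 + 4y2 + 2y3 ≥ 6
  y1, y2, y3 ≥ 0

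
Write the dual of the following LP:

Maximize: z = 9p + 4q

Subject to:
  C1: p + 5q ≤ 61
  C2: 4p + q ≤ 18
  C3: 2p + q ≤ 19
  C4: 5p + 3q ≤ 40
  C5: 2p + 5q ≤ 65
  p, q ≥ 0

Primal max cᵀx s.t. Ax ≤ b, x ≥ 0  →  Dual min bᵀy s.t. Aᵀy ≥ c, y ≥ 0.

Minimize: z = 61y1 + 18y2 + 19y3 + 40y4 + 65y5

Subject to:
  y1 + 4y2 + 2y3 + 5y4 + 2y5 ≥ 9
  5y1 + y2 + y3 + 3y4 + 5y5 ≥ 4
  y1, y2, y3, y4, y5 ≥ 0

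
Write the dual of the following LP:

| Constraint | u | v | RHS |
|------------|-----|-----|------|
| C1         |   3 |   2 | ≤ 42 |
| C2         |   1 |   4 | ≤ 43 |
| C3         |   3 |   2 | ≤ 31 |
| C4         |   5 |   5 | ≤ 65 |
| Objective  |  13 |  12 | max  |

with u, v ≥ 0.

Primal max cᵀx s.t. Ax ≤ b, x ≥ 0  →  Dual min bᵀy s.t. Aᵀy ≥ c, y ≥ 0.

Minimize: z = 42y1 + 43y2 + 31y3 + 65y4

Subject to:
  3y1 + y2 + 3y3 + 5y4 ≥ 13
  2y1 + 4y2 + 2y3 + 5y4 ≥ 12
  y1, y2, y3, y4 ≥ 0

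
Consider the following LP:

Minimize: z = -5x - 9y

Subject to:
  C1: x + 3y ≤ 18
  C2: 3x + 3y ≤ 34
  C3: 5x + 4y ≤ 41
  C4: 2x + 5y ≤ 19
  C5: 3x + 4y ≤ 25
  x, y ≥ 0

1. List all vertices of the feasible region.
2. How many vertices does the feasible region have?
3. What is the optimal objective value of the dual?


1. (0, 0), (8.2, 0), (8, 0.25), (7, 1), (0, 3.8)
2. 5
3. -44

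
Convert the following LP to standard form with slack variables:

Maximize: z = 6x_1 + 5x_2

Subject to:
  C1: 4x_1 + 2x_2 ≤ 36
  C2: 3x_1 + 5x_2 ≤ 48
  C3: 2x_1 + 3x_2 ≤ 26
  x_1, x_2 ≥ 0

max z = 6x_1 + 5x_2

s.t.
  4x_1 + 2x_2 + s1 = 36
  3x_1 + 5x_2 + s2 = 48
  2x_1 + 3x_2 + s3 = 26
  x_1, x_2, s1, s2, s3 ≥ 0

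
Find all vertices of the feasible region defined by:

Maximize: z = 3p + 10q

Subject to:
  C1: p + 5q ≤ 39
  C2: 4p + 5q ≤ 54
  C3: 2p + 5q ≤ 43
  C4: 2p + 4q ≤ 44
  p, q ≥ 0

(0, 0), (13.5, 0), (5.5, 6.4), (4, 7), (0, 7.8)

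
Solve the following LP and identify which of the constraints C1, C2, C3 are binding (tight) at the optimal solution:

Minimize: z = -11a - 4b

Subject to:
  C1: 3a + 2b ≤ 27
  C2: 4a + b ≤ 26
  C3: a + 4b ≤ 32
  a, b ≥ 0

At a = 5, b = 6, compute slack b - a·x for each constraint:
  C1: 27 − 27 = 0  (binding)
  C2: 26 − 26 = 0  (binding)
  C3: 32 − 29 = 3  (slack)

Optimal: a = 5, b = 6
Binding: C1, C2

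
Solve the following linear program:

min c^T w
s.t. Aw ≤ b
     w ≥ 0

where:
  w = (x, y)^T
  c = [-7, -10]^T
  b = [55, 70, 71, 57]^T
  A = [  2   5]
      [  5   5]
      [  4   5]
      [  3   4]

Evaluate the objective at each vertex of the feasible region:
  z(0, 0) = 0
  z(14, 0) = -98
  z(5, 9) = -125  ←
  z(0, 11) = -110
The minimum is at x = 5, y = 9.

x = 5, y = 9, z = -125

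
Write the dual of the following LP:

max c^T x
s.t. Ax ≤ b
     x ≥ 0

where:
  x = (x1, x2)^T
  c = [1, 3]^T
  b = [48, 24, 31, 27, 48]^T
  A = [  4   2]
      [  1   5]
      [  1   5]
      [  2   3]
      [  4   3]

Primal max cᵀx s.t. Ax ≤ b, x ≥ 0  →  Dual min bᵀy s.t. Aᵀy ≥ c, y ≥ 0.

Minimize: z = 48y1 + 24y2 + 31y3 + 27y4 + 48y5

Subject to:
  4y1 + y2 + y3 + 2y4 + 4y5 ≥ 1
  2y1 + 5y2 + 5y3 + 3y4 + 3y5 ≥ 3
  y1, y2, y3, y4, y5 ≥ 0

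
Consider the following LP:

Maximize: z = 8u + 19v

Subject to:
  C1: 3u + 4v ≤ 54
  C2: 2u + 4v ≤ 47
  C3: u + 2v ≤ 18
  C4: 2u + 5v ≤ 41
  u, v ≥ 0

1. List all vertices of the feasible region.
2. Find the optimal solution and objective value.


1. (0, 0), (18, 0), (8, 5), (0, 8.2)
2. u = 8, v = 5, z = 159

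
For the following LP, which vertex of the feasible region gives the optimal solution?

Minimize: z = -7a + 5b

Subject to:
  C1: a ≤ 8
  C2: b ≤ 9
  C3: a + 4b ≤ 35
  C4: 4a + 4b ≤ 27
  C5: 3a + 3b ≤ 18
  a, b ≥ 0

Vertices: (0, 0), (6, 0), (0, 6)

Evaluate the objective at each vertex of the feasible region:
  z(0, 0) = 0
  z(6, 0) = -42  ←
  z(0, 6) = 30
The minimum is at a = 6, b = 0.

(6, 0)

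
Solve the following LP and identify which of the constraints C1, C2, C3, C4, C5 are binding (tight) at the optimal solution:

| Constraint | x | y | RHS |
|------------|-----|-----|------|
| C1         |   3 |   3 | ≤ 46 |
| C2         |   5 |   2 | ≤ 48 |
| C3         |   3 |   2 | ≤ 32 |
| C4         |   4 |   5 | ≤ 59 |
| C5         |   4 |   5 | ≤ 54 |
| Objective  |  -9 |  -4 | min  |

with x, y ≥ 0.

At x = 8, y = 4, compute slack b - a·x for each constraint:
  C1: 46 − 36 = 10  (slack)
  C2: 48 − 48 = 0  (binding)
  C3: 32 − 32 = 0  (binding)
  C4: 59 − 52 = 7  (slack)
  C5: 54 − 52 = 2  (slack)

Optimal: x = 8, y = 4
Binding: C2, C3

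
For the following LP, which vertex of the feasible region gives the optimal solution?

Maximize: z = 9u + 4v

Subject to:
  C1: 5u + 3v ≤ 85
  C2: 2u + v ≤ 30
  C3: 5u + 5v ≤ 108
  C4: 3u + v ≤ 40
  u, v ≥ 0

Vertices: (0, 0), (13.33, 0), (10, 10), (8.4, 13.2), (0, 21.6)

Evaluate the objective at each vertex of the feasible region:
  z(0, 0) = 0
  z(13.33, 0) = 120
  z(10, 10) = 130  ←
  z(8.4, 13.2) = 128.4
  z(0, 21.6) = 86.4
The maximum is at u = 10, v = 10.

(10, 10)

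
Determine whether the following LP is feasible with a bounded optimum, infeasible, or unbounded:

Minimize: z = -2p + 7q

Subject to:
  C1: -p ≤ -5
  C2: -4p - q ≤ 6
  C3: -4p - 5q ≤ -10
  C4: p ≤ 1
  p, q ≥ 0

Infeasible (no feasible solution exists)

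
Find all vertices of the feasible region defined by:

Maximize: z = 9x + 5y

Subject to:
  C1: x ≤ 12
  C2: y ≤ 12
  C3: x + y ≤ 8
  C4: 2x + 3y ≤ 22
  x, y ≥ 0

(0, 0), (8, 0), (2, 6), (0, 7.333)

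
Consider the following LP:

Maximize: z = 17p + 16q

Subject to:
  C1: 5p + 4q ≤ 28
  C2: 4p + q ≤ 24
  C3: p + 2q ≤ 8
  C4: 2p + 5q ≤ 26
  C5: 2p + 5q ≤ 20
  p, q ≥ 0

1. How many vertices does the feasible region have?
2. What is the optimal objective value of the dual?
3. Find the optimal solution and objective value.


1. 4
2. 100
3. p = 4, q = 2, z = 100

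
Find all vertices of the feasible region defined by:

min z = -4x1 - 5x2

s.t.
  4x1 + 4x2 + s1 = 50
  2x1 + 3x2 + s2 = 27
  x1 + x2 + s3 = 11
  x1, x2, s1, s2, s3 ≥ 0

(0, 0), (11, 0), (6, 5), (0, 9)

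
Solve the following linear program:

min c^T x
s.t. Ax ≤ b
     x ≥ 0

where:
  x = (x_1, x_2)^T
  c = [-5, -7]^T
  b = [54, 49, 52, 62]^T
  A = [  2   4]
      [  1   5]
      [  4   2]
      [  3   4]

Evaluate the objective at each vertex of the feasible region:
  z(0, 0) = 0
  z(13, 0) = -65
  z(9, 8) = -101  ←
  z(0, 9.8) = -68.6
The minimum is at x_1 = 9, x_2 = 8.

x_1 = 9, x_2 = 8, z = -101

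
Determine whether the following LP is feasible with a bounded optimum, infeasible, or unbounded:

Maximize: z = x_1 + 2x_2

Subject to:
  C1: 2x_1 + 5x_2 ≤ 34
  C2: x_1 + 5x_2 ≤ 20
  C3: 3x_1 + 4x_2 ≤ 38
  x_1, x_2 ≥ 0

Feasible with a bounded optimal solution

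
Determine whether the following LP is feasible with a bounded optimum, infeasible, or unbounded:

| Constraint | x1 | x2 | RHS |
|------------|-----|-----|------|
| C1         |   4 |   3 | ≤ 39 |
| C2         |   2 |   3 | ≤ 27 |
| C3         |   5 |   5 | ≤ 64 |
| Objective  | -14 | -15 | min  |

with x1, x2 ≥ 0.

Feasible with a bounded optimal solution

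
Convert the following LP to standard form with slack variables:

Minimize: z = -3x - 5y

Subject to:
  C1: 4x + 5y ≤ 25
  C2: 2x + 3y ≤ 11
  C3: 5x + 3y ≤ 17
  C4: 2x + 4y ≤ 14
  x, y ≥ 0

min z = -3x - 5y

s.t.
  4x + 5y + s1 = 25
  2x + 3y + s2 = 11
  5x + 3y + s3 = 17
  2x + 4y + s4 = 14
  x, y, s1, s2, s3, s4 ≥ 0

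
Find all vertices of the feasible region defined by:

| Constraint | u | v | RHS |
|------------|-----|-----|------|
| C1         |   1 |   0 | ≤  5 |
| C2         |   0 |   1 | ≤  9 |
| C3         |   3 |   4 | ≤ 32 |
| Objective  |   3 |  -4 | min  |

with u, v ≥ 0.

(0, 0), (5, 0), (5, 4.25), (0, 8)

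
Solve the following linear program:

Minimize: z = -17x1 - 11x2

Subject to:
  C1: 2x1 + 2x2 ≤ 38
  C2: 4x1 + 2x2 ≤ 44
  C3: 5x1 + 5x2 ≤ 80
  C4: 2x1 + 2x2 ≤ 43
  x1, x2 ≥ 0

Evaluate the objective at each vertex of the feasible region:
  z(0, 0) = 0
  z(11, 0) = -187
  z(6, 10) = -212  ←
  z(0, 16) = -176
The minimum is at x1 = 6, x2 = 10.

x1 = 6, x2 = 10, z = -212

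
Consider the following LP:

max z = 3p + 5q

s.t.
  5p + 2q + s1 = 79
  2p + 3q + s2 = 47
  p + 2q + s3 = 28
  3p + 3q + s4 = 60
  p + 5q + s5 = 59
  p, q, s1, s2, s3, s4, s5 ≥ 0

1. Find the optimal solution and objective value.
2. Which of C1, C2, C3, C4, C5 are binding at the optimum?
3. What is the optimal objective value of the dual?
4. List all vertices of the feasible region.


1. p = 10, q = 9, z = 75
2. C2, C3
3. 75
4. (0, 0), (15.8, 0), (13, 7), (10, 9), (7.333, 10.33), (0, 11.8)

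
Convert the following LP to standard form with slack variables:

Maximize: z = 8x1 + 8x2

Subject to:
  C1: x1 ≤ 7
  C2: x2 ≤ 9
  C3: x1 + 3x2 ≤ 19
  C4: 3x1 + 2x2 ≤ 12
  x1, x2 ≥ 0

max z = 8x1 + 8x2

s.t.
  x1 + s1 = 7
  x2 + s2 = 9
  x1 + 3x2 + s3 = 19
  3x1 + 2x2 + s4 = 12
  x1, x2, s1, s2, s3, s4 ≥ 0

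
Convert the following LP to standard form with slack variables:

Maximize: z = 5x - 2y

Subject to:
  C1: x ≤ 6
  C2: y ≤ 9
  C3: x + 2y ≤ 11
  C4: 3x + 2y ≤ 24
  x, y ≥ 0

max z = 5x - 2y

s.t.
  x + s1 = 6
  y + s2 = 9
  x + 2y + s3 = 11
  3x + 2y + s4 = 24
  x, y, s1, s2, s3, s4 ≥ 0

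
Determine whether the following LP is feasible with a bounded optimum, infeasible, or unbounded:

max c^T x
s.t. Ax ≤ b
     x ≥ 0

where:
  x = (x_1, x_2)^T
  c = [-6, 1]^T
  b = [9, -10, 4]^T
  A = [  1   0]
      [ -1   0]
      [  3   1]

Infeasible (no feasible solution exists)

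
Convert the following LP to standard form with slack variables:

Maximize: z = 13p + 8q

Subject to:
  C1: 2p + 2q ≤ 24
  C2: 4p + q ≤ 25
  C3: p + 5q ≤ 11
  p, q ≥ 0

max z = 13p + 8q

s.t.
  2p + 2q + s1 = 24
  4p + q + s2 = 25
  p + 5q + s3 = 11
  p, q, s1, s2, s3 ≥ 0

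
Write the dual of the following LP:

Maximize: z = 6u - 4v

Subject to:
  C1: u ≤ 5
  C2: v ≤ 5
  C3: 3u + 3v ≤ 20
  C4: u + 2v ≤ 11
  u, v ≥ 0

Primal max cᵀx s.t. Ax ≤ b, x ≥ 0  →  Dual min bᵀy s.t. Aᵀy ≥ c, y ≥ 0.

Minimize: z = 5y1 + 5y2 + 20y3 + 11y4

Subject to:
  y1 + 3y3 + y4 ≥ 6
  y2 + 3y3 + 2y4 ≥ -4
  y1, y2, y3, y4 ≥ 0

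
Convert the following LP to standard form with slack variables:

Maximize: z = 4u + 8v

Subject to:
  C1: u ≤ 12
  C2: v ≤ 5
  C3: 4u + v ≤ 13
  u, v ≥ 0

max z = 4u + 8v

s.t.
  u + s1 = 12
  v + s2 = 5
  4u + v + s3 = 13
  u, v, s1, s2, s3 ≥ 0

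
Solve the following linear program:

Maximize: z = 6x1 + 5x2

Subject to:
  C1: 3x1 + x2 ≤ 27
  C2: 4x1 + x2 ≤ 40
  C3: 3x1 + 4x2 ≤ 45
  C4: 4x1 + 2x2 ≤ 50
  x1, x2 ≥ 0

Evaluate the objective at each vertex of the feasible region:
  z(0, 0) = 0
  z(9, 0) = 54
  z(7, 6) = 72  ←
  z(0, 11.25) = 56.25
The maximum is at x1 = 7, x2 = 6.

x1 = 7, x2 = 6, z = 72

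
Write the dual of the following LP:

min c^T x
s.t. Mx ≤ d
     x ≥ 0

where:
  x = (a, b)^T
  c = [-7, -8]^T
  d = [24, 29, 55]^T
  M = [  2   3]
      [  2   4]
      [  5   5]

Primal min cᵀx s.t. Ax ≤ b, x ≥ 0  →  Dual max −bᵀy s.t. Aᵀy ≥ −c, y ≥ 0.

Maximize: z = -24y1 - 29y2 - 55y3

Subject to:
  2y1 + 2y2 + 5y3 ≥ 7
  3y1 + 4y2 + 5y3 ≥ 8
  y1, y2, y3 ≥ 0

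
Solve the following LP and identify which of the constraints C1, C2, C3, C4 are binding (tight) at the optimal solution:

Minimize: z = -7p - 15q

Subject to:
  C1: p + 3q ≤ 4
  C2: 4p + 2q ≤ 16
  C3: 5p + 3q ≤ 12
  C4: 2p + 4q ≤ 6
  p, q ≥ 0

At p = 1, q = 1, compute slack b - a·x for each constraint:
  C1: 4 − 4 = 0  (binding)
  C2: 16 − 6 = 10  (slack)
  C3: 12 − 8 = 4  (slack)
  C4: 6 − 6 = 0  (binding)

Optimal: p = 1, q = 1
Binding: C1, C4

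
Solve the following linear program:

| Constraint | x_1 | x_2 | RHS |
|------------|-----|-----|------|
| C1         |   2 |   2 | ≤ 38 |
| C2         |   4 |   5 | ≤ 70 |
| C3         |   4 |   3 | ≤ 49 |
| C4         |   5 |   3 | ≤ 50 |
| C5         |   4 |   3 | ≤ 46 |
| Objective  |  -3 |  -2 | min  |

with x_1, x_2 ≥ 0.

Evaluate the objective at each vertex of the feasible region:
  z(0, 0) = 0
  z(10, 0) = -30
  z(4, 10) = -32  ←
  z(2.5, 12) = -31.5
  z(0, 14) = -28
The minimum is at x_1 = 4, x_2 = 10.

x_1 = 4, x_2 = 10, z = -32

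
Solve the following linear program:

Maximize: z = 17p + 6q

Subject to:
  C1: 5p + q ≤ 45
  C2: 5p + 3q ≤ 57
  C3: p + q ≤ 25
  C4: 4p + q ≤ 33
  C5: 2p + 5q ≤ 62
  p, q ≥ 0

Evaluate the objective at each vertex of the feasible region:
  z(0, 0) = 0
  z(8.25, 0) = 140.2
  z(6, 9) = 156  ←
  z(5.211, 10.32) = 150.5
  z(0, 12.4) = 74.4
The maximum is at p = 6, q = 9.

p = 6, q = 9, z = 156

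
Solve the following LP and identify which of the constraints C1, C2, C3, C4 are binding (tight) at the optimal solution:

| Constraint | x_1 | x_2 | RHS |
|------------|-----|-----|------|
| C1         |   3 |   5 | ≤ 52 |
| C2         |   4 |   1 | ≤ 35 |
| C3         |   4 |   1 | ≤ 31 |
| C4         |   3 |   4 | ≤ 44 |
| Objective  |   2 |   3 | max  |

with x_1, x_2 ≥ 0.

At x_1 = 4, x_2 = 8, compute slack b - a·x for each constraint:
  C1: 52 − 52 = 0  (binding)
  C2: 35 − 24 = 11  (slack)
  C3: 31 − 24 = 7  (slack)
  C4: 44 − 44 = 0  (binding)

Optimal: x_1 = 4, x_2 = 8
Binding: C1, C4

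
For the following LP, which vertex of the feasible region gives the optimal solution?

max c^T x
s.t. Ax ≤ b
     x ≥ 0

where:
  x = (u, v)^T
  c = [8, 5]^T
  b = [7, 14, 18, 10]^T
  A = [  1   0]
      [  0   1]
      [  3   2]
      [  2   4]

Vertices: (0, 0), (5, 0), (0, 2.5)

Evaluate the objective at each vertex of the feasible region:
  z(0, 0) = 0
  z(5, 0) = 40  ←
  z(0, 2.5) = 12.5
The maximum is at u = 5, v = 0.

(5, 0)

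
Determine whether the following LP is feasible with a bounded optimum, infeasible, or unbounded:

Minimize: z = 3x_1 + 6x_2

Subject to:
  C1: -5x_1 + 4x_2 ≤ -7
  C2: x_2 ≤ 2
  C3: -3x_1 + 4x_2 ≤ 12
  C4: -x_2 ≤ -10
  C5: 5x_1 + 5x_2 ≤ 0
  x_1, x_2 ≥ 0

Infeasible (no feasible solution exists)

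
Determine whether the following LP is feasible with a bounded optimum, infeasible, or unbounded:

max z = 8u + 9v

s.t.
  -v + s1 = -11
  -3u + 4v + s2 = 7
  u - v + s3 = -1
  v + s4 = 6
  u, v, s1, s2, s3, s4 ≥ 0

Infeasible (no feasible solution exists)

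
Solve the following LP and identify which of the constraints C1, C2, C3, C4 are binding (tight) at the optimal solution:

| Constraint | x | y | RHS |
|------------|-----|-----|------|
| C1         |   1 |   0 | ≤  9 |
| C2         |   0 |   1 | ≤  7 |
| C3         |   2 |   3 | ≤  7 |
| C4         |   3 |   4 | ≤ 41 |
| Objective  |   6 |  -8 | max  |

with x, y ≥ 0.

At x = 3.5, y = 0, compute slack b - a·x for each constraint:
  C1: 9 − 3.5 = 5.5  (slack)
  C2: 7 − 0 = 7  (slack)
  C3: 7 − 7 = 0  (binding)
  C4: 41 − 10.5 = 30.5  (slack)

Optimal: x = 3.5, y = 0
Binding: C3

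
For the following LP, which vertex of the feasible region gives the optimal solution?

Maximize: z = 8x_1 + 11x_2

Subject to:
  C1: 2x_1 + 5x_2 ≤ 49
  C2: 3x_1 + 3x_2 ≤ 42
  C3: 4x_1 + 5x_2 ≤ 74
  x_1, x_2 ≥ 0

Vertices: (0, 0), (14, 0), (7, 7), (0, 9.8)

Evaluate the objective at each vertex of the feasible region:
  z(0, 0) = 0
  z(14, 0) = 112
  z(7, 7) = 133  ←
  z(0, 9.8) = 107.8
The maximum is at x_1 = 7, x_2 = 7.

(7, 7)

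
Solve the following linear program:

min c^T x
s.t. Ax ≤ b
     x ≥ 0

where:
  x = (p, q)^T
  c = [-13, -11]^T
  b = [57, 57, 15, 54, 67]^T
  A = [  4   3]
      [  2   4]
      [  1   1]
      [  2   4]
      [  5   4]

Evaluate the objective at each vertex of the feasible region:
  z(0, 0) = 0
  z(13.4, 0) = -174.2
  z(7, 8) = -179  ←
  z(3, 12) = -171
  z(0, 13.5) = -148.5
The minimum is at p = 7, q = 8.

p = 7, q = 8, z = -179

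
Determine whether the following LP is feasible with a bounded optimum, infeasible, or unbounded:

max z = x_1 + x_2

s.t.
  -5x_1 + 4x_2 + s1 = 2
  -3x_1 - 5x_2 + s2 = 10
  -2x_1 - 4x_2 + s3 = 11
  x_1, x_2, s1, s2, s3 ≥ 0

Unbounded (objective can increase without bound)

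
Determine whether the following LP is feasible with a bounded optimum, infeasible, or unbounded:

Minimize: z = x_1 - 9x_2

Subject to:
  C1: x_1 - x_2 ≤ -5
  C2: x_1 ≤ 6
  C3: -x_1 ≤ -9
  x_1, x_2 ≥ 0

Infeasible (no feasible solution exists)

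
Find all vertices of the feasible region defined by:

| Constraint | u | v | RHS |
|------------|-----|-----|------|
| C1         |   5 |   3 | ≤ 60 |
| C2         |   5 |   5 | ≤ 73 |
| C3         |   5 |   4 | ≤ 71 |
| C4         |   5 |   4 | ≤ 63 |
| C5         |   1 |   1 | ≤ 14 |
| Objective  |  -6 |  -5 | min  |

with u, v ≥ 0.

(0, 0), (12, 0), (10.2, 3), (7, 7), (0, 14)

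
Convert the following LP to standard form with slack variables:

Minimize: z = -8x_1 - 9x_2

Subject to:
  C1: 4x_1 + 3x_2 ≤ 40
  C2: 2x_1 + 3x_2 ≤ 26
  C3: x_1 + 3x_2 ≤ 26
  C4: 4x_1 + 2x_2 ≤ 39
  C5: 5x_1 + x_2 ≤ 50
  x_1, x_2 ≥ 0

min z = -8x_1 - 9x_2

s.t.
  4x_1 + 3x_2 + s1 = 40
  2x_1 + 3x_2 + s2 = 26
  x_1 + 3x_2 + s3 = 26
  4x_1 + 2x_2 + s4 = 39
  5x_1 + x_2 + s5 = 50
  x_1, x_2, s1, s2, s3, s4, s5 ≥ 0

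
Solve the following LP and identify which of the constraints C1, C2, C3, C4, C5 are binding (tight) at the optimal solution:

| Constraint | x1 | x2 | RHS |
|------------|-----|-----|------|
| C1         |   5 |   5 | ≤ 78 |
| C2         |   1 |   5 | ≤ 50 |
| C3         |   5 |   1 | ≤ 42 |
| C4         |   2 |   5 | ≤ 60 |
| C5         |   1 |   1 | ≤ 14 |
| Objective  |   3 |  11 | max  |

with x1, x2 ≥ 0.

At x1 = 5, x2 = 9, compute slack b - a·x for each constraint:
  C1: 78 − 70 = 8  (slack)
  C2: 50 − 50 = 0  (binding)
  C3: 42 − 34 = 8  (slack)
  C4: 60 − 55 = 5  (slack)
  C5: 14 − 14 = 0  (binding)

Optimal: x1 = 5, x2 = 9
Binding: C2, C5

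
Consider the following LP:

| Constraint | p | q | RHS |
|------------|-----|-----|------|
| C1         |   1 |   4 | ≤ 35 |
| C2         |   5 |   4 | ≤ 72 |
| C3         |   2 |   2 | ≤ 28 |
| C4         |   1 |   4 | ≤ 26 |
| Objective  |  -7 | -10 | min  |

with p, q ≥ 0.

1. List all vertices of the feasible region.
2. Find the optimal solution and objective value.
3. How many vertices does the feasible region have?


1. (0, 0), (14, 0), (10, 4), (0, 6.5)
2. p = 10, q = 4, z = -110
3. 4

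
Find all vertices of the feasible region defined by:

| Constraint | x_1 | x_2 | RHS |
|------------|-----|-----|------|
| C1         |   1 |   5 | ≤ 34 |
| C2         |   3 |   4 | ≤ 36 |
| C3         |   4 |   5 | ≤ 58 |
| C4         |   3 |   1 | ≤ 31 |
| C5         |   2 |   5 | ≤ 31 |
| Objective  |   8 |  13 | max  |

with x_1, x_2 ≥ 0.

(0, 0), (10.33, 0), (9.778, 1.667), (8, 3), (0, 6.2)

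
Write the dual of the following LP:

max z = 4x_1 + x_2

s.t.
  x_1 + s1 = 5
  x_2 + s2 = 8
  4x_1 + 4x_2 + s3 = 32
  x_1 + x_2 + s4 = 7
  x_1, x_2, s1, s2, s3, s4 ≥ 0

Primal max cᵀx s.t. Ax ≤ b, x ≥ 0  →  Dual min bᵀy s.t. Aᵀy ≥ c, y ≥ 0.

Minimize: z = 5y1 + 8y2 + 32y3 + 7y4

Subject to:
  y1 + 4y3 + y4 ≥ 4
  y2 + 4y3 + y4 ≥ 1
  y1, y2, y3, y4 ≥ 0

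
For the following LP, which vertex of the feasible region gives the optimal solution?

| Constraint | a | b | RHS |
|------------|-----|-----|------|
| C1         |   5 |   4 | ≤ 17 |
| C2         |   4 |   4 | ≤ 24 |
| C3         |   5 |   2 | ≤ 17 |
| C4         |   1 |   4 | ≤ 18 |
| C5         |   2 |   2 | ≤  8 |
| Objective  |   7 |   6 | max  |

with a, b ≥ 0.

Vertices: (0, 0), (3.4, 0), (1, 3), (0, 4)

Evaluate the objective at each vertex of the feasible region:
  z(0, 0) = 0
  z(3.4, 0) = 23.8
  z(1, 3) = 25  ←
  z(0, 4) = 24
The maximum is at a = 1, b = 3.

(1, 3)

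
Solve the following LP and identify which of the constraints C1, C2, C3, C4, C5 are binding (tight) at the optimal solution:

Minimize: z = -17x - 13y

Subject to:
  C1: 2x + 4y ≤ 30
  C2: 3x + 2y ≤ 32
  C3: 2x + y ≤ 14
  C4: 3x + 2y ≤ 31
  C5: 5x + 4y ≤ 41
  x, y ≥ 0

At x = 5, y = 4, compute slack b - a·x for each constraint:
  C1: 30 − 26 = 4  (slack)
  C2: 32 − 23 = 9  (slack)
  C3: 14 − 14 = 0  (binding)
  C4: 31 − 23 = 8  (slack)
  C5: 41 − 41 = 0  (binding)

Optimal: x = 5, y = 4
Binding: C3, C5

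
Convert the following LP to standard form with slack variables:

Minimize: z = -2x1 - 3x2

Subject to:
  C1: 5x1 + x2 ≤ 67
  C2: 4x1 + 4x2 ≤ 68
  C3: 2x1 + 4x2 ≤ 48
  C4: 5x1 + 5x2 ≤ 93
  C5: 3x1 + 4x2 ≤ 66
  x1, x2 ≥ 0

min z = -2x1 - 3x2

s.t.
  5x1 + x2 + s1 = 67
  4x1 + 4x2 + s2 = 68
  2x1 + 4x2 + s3 = 48
  5x1 + 5x2 + s4 = 93
  3x1 + 4x2 + s5 = 66
  x1, x2, s1, s2, s3, s4, s5 ≥ 0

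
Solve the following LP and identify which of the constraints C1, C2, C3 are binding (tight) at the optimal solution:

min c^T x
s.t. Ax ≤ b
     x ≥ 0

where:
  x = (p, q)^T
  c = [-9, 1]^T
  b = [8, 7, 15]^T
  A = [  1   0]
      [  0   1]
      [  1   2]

At p = 8, q = 0, compute slack b - a·x for each constraint:
  C1: 8 − 8 = 0  (binding)
  C2: 7 − 0 = 7  (slack)
  C3: 15 − 8 = 7  (slack)

Optimal: p = 8, q = 0
Binding: C1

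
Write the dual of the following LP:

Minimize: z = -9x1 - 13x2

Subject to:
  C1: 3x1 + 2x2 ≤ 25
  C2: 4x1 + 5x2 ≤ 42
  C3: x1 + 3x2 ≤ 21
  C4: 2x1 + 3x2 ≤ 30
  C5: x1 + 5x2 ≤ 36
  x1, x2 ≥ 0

Primal min cᵀx s.t. Ax ≤ b, x ≥ 0  →  Dual max −bᵀy s.t. Aᵀy ≥ −c, y ≥ 0.

Maximize: z = -25y1 - 42y2 - 21y3 - 30y4 - 36y5

Subject to:
  3y1 + 4y2 + y3 + 2y4 + y5 ≥ 9
  2y1 + 5y2 + 3y3 + 3y4 + 5y5 ≥ 13
  y1, y2, y3, y4, y5 ≥ 0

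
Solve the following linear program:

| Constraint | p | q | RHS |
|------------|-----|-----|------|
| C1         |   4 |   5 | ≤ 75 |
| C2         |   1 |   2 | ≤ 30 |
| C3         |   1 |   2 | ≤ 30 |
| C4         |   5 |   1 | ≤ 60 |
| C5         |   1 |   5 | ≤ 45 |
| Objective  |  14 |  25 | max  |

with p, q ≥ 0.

Evaluate the objective at each vertex of the feasible region:
  z(0, 0) = 0
  z(12, 0) = 168
  z(10.71, 6.429) = 310.7
  z(10, 7) = 315  ←
  z(0, 9) = 225
The maximum is at p = 10, q = 7.

p = 10, q = 7, z = 315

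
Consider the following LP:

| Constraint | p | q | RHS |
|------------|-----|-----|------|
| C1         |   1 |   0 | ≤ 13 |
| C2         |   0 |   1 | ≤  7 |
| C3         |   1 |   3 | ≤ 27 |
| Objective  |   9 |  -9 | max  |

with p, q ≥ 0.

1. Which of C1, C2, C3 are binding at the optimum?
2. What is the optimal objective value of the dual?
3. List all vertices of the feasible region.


1. C1
2. 117
3. (0, 0), (13, 0), (13, 4.667), (6, 7), (0, 7)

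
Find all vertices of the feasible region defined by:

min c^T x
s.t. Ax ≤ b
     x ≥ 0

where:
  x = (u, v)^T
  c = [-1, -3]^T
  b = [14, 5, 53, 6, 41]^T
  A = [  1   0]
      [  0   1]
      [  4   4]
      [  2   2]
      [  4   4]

(0, 0), (3, 0), (0, 3)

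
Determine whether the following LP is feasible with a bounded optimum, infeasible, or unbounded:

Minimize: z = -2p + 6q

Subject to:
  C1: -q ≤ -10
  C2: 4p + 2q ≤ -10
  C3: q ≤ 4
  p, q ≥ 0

Infeasible (no feasible solution exists)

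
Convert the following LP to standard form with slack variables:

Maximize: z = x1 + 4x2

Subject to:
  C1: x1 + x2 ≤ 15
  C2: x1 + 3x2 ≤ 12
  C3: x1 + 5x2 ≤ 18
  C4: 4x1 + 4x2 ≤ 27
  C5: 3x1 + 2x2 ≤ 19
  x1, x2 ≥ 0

max z = x1 + 4x2

s.t.
  x1 + x2 + s1 = 15
  x1 + 3x2 + s2 = 12
  x1 + 5x2 + s3 = 18
  4x1 + 4x2 + s4 = 27
  3x1 + 2x2 + s5 = 19
  x1, x2, s1, s2, s3, s4, s5 ≥ 0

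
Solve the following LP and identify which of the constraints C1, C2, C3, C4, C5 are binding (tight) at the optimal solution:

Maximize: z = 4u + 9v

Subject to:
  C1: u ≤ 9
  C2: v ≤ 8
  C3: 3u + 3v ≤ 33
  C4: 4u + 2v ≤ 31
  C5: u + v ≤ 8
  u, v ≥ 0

At u = 0, v = 8, compute slack b - a·x for each constraint:
  C1: 9 − 0 = 9  (slack)
  C2: 8 − 8 = 0  (binding)
  C3: 33 − 24 = 9  (slack)
  C4: 31 − 16 = 15  (slack)
  C5: 8 − 8 = 0  (binding)

Optimal: u = 0, v = 8
Binding: C2, C5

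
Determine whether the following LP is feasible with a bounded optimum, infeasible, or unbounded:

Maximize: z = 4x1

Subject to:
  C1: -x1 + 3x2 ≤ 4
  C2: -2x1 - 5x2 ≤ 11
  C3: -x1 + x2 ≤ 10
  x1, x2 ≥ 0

Unbounded (objective can increase without bound)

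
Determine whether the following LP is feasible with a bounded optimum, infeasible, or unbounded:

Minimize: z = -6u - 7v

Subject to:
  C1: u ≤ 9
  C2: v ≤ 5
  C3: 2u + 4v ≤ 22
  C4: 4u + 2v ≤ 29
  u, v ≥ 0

Feasible with a bounded optimal solution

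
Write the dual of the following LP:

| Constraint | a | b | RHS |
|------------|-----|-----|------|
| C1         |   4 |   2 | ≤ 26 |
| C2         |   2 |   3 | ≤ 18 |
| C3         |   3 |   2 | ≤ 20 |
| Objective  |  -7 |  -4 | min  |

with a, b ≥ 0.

Primal min cᵀx s.t. Ax ≤ b, x ≥ 0  →  Dual max −bᵀy s.t. Aᵀy ≥ −c, y ≥ 0.

Maximize: z = -26y1 - 18y2 - 20y3

Subject to:
  4y1 + 2y2 + 3y3 ≥ 7
  2y1 + 3y2 + 2y3 ≥ 4
  y1, y2, y3 ≥ 0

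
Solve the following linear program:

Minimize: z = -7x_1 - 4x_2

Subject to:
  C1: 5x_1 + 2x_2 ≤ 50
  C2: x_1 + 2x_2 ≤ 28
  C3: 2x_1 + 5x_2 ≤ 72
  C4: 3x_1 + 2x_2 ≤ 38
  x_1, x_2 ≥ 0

Evaluate the objective at each vertex of the feasible region:
  z(0, 0) = 0
  z(10, 0) = -70
  z(6, 10) = -82  ←
  z(5, 11.5) = -81
  z(0, 14) = -56
The minimum is at x_1 = 6, x_2 = 10.

x_1 = 6, x_2 = 10, z = -82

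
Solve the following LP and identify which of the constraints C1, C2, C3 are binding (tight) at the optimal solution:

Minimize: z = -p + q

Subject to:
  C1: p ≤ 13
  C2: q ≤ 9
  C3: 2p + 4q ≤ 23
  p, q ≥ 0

At p = 11.5, q = 0, compute slack b - a·x for each constraint:
  C1: 13 − 11.5 = 1.5  (slack)
  C2: 9 − 0 = 9  (slack)
  C3: 23 − 23 = 0  (binding)

Optimal: p = 11.5, q = 0
Binding: C3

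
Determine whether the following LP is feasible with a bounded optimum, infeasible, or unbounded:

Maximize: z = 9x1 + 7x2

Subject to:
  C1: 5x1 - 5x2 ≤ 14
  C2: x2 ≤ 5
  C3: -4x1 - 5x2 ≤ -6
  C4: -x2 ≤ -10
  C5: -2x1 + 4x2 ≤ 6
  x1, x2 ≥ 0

Infeasible (no feasible solution exists)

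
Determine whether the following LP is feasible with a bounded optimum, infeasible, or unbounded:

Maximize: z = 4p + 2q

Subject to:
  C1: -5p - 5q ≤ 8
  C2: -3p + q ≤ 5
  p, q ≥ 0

Unbounded (objective can increase without bound)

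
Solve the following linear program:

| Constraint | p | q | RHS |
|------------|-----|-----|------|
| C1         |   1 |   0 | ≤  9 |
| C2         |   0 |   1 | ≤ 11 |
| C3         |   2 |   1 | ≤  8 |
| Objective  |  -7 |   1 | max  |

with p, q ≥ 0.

Evaluate the objective at each vertex of the feasible region:
  z(0, 0) = 0
  z(4, 0) = -28
  z(0, 8) = 8  ←
The maximum is at p = 0, q = 8.

p = 0, q = 8, z = 8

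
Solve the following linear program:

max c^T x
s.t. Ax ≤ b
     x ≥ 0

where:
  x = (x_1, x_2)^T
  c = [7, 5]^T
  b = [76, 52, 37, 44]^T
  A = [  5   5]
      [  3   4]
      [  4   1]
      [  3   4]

Evaluate the objective at each vertex of the feasible region:
  z(0, 0) = 0
  z(9.25, 0) = 64.75
  z(8, 5) = 81  ←
  z(0, 11) = 55
The maximum is at x_1 = 8, x_2 = 5.

x_1 = 8, x_2 = 5, z = 81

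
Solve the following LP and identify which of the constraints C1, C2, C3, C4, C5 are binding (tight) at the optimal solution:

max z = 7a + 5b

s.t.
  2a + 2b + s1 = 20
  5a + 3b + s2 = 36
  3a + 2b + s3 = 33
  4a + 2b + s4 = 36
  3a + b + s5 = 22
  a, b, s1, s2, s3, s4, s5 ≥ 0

At a = 3, b = 7, compute slack b - a·x for each constraint:
  C1: 20 − 20 = 0  (binding)
  C2: 36 − 36 = 0  (binding)
  C3: 33 − 23 = 10  (slack)
  C4: 36 − 26 = 10  (slack)
  C5: 22 − 16 = 6  (slack)

Optimal: a = 3, b = 7
Binding: C1, C2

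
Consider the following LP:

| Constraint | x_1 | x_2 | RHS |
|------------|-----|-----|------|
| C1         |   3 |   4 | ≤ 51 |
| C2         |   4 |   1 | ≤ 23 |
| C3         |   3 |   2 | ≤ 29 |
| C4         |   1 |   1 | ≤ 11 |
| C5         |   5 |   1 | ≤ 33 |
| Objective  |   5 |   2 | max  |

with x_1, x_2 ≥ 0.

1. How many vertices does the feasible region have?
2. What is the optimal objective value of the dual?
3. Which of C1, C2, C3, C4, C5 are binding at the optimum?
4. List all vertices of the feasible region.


1. 4
2. 34
3. C2, C4
4. (0, 0), (5.75, 0), (4, 7), (0, 11)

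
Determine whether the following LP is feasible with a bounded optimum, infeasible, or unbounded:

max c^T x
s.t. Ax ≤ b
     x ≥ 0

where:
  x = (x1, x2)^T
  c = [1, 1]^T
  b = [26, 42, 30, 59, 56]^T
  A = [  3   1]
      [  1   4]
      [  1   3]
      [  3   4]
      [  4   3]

Feasible with a bounded optimal solution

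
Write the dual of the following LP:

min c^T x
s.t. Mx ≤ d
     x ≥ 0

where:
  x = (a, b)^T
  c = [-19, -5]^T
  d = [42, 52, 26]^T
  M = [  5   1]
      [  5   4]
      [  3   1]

Primal min cᵀx s.t. Ax ≤ b, x ≥ 0  →  Dual max −bᵀy s.t. Aᵀy ≥ −c, y ≥ 0.

Maximize: z = -42y1 - 52y2 - 26y3

Subject to:
  5y1 + 5y2 + 3y3 ≥ 19
  y1 + 4y2 + y3 ≥ 5
  y1, y2, y3 ≥ 0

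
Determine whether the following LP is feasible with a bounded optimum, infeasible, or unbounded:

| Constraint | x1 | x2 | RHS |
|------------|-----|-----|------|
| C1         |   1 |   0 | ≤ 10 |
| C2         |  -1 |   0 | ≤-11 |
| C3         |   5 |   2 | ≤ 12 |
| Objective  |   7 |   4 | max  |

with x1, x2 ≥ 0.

Infeasible (no feasible solution exists)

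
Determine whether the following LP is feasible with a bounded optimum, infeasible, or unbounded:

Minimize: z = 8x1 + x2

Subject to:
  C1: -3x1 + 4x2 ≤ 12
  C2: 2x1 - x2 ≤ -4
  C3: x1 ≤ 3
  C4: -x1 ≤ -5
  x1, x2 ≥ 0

Infeasible (no feasible solution exists)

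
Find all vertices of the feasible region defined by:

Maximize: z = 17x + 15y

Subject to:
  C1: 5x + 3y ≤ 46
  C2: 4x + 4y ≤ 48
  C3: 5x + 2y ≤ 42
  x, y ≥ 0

(0, 0), (8.4, 0), (6.8, 4), (5, 7), (0, 12)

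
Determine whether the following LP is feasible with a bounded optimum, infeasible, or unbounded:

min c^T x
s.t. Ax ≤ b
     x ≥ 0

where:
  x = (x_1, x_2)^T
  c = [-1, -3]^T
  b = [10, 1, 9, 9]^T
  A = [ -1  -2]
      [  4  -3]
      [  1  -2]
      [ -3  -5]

Unbounded (objective can decrease without bound)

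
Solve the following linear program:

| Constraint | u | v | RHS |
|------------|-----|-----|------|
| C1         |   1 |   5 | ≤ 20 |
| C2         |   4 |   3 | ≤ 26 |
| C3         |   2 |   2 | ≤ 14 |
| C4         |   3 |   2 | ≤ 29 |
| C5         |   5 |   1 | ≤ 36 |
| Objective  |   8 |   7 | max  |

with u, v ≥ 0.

Evaluate the objective at each vertex of the feasible region:
  z(0, 0) = 0
  z(6.5, 0) = 52
  z(5, 2) = 54  ←
  z(3.75, 3.25) = 52.75
  z(0, 4) = 28
The maximum is at u = 5, v = 2.

u = 5, v = 2, z = 54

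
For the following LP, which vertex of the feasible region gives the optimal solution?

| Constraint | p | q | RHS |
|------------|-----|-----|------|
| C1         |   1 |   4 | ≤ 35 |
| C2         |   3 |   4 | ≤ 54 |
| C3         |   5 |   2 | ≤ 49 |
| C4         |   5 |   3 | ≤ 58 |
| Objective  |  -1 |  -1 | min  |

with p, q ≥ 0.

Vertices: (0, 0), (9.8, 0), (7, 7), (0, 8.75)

Evaluate the objective at each vertex of the feasible region:
  z(0, 0) = 0
  z(9.8, 0) = -9.8
  z(7, 7) = -14  ←
  z(0, 8.75) = -8.75
The minimum is at p = 7, q = 7.

(7, 7)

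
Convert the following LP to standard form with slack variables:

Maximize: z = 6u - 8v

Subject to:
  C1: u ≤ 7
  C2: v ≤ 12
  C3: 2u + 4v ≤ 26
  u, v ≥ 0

max z = 6u - 8v

s.t.
  u + s1 = 7
  v + s2 = 12
  2u + 4v + s3 = 26
  u, v, s1, s2, s3 ≥ 0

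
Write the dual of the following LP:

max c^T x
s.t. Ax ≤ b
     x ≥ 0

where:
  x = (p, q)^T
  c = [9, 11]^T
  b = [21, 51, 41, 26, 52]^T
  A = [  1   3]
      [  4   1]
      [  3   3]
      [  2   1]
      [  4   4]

Primal max cᵀx s.t. Ax ≤ b, x ≥ 0  →  Dual min bᵀy s.t. Aᵀy ≥ c, y ≥ 0.

Minimize: z = 21y1 + 51y2 + 41y3 + 26y4 + 52y5

Subject to:
  y1 + 4y2 + 3y3 + 2y4 + 4y5 ≥ 9
  3y1 + y2 + 3y3 + y4 + 4y5 ≥ 11
  y1, y2, y3, y4, y5 ≥ 0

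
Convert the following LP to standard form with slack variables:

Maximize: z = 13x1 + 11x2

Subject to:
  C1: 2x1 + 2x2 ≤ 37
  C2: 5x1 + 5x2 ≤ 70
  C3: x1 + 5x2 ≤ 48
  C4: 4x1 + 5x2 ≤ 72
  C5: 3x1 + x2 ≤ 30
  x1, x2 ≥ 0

max z = 13x1 + 11x2

s.t.
  2x1 + 2x2 + s1 = 37
  5x1 + 5x2 + s2 = 70
  x1 + 5x2 + s3 = 48
  4x1 + 5x2 + s4 = 72
  3x1 + x2 + s5 = 30
  x1, x2, s1, s2, s3, s4, s5 ≥ 0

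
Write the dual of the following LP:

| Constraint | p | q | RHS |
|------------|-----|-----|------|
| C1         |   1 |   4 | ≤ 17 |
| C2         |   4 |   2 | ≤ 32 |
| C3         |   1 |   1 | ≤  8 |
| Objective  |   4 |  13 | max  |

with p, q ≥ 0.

Primal max cᵀx s.t. Ax ≤ b, x ≥ 0  →  Dual min bᵀy s.t. Aᵀy ≥ c, y ≥ 0.

Minimize: z = 17y1 + 32y2 + 8y3

Subject to:
  y1 + 4y2 + y3 ≥ 4
  4y1 + 2y2 + y3 ≥ 13
  y1, y2, y3 ≥ 0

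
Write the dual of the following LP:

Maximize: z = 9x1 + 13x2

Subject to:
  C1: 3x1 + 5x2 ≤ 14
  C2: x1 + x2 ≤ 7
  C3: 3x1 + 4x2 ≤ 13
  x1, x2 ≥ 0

Primal max cᵀx s.t. Ax ≤ b, x ≥ 0  →  Dual min bᵀy s.t. Aᵀy ≥ c, y ≥ 0.

Minimize: z = 14y1 + 7y2 + 13y3

Subject to:
  3y1 + y2 + 3y3 ≥ 9
  5y1 + y2 + 4y3 ≥ 13
  y1, y2, y3 ≥ 0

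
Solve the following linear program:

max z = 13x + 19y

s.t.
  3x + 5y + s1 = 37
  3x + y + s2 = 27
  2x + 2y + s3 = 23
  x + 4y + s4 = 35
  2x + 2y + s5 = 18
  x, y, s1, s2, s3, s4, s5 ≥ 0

Evaluate the objective at each vertex of the feasible region:
  z(0, 0) = 0
  z(9, 0) = 117
  z(4, 5) = 147  ←
  z(0, 7.4) = 140.6
The maximum is at x = 4, y = 5.

x = 4, y = 5, z = 147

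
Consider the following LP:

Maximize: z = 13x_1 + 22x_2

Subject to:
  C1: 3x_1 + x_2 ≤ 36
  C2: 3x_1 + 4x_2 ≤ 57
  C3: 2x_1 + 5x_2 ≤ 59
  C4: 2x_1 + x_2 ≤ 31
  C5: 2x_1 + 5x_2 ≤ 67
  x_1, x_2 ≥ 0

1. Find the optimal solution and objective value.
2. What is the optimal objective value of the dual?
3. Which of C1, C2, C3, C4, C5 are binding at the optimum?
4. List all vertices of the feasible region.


1. x_1 = 7, x_2 = 9, z = 289
2. 289
3. C2, C3
4. (0, 0), (12, 0), (9.667, 7), (7, 9), (0, 11.8)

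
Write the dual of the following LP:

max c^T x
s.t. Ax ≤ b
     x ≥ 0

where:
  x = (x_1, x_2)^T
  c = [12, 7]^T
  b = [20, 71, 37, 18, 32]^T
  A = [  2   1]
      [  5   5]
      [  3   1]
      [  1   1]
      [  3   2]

Primal max cᵀx s.t. Ax ≤ b, x ≥ 0  →  Dual min bᵀy s.t. Aᵀy ≥ c, y ≥ 0.

Minimize: z = 20y1 + 71y2 + 37y3 + 18y4 + 32y5

Subject to:
  2y1 + 5y2 + 3y3 + y4 + 3y5 ≥ 12
  y1 + 5y2 + y3 + y4 + 2y5 ≥ 7
  y1, y2, y3, y4, y5 ≥ 0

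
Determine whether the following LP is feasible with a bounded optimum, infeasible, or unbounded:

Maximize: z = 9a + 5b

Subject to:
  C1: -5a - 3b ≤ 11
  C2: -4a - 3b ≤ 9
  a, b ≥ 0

Unbounded (objective can increase without bound)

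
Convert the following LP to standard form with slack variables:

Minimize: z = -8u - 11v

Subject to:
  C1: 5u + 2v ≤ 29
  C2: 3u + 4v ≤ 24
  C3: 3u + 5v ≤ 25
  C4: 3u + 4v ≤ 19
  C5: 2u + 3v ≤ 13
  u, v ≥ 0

min z = -8u - 11v

s.t.
  5u + 2v + s1 = 29
  3u + 4v + s2 = 24
  3u + 5v + s3 = 25
  3u + 4v + s4 = 19
  2u + 3v + s5 = 13
  u, v, s1, s2, s3, s4, s5 ≥ 0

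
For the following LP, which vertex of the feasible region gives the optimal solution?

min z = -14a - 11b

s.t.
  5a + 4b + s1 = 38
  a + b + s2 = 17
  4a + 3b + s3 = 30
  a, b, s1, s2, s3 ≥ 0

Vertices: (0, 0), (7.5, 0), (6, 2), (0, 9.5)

Evaluate the objective at each vertex of the feasible region:
  z(0, 0) = 0
  z(7.5, 0) = -105
  z(6, 2) = -106  ←
  z(0, 9.5) = -104.5
The minimum is at a = 6, b = 2.

(6, 2)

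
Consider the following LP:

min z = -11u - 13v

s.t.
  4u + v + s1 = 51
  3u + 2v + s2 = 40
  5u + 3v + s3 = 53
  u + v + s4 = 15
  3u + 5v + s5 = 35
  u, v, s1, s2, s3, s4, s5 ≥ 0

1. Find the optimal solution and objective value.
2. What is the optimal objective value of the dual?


1. u = 10, v = 1, z = -123
2. -123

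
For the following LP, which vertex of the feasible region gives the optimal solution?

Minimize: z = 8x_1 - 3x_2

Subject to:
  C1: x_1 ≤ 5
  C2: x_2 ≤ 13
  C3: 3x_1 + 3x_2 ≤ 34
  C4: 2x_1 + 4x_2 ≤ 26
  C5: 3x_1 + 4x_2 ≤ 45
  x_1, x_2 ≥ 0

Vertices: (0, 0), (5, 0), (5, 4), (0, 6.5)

Evaluate the objective at each vertex of the feasible region:
  z(0, 0) = 0
  z(5, 0) = 40
  z(5, 4) = 28
  z(0, 6.5) = -19.5  ←
The minimum is at x_1 = 0, x_2 = 6.5.

(0, 6.5)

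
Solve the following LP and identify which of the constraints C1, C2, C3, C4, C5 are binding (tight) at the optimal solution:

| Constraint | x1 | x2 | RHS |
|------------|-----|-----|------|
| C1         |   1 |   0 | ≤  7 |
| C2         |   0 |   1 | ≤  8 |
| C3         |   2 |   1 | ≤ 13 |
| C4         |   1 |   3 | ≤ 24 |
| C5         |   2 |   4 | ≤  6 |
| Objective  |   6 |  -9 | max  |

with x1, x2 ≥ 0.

At x1 = 3, x2 = 0, compute slack b - a·x for each constraint:
  C1: 7 − 3 = 4  (slack)
  C2: 8 − 0 = 8  (slack)
  C3: 13 − 6 = 7  (slack)
  C4: 24 − 3 = 21  (slack)
  C5: 6 − 6 = 0  (binding)

Optimal: x1 = 3, x2 = 0
Binding: C5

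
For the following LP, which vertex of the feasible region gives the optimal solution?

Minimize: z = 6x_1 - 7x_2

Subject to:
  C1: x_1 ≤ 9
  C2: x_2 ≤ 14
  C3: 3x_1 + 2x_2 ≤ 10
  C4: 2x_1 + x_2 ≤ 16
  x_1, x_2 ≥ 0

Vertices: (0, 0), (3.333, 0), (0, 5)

Evaluate the objective at each vertex of the feasible region:
  z(0, 0) = 0
  z(3.333, 0) = 20
  z(0, 5) = -35  ←
The minimum is at x_1 = 0, x_2 = 5.

(0, 5)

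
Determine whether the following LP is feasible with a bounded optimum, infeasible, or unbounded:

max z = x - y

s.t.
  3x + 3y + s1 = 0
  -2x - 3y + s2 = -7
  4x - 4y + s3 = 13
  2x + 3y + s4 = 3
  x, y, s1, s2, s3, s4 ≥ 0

Infeasible (no feasible solution exists)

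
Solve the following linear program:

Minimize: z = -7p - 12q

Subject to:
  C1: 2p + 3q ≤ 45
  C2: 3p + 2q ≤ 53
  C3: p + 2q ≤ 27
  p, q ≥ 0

Evaluate the objective at each vertex of the feasible region:
  z(0, 0) = 0
  z(17.67, 0) = -123.7
  z(13.8, 5.8) = -166.2
  z(9, 9) = -171  ←
  z(0, 13.5) = -162
The minimum is at p = 9, q = 9.

p = 9, q = 9, z = -171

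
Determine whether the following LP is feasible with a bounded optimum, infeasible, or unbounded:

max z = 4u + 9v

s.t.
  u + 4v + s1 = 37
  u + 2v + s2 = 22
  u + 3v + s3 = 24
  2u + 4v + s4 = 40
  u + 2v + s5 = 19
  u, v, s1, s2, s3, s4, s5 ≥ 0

Feasible with a bounded optimal solution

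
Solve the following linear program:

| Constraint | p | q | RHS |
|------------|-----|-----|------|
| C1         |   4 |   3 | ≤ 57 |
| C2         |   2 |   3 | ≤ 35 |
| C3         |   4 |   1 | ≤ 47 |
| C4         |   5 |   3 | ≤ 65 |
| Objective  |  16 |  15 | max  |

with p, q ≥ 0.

Evaluate the objective at each vertex of the feasible region:
  z(0, 0) = 0
  z(11.75, 0) = 188
  z(10.86, 3.571) = 227.3
  z(10, 5) = 235  ←
  z(0, 11.67) = 175
The maximum is at p = 10, q = 5.

p = 10, q = 5, z = 235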